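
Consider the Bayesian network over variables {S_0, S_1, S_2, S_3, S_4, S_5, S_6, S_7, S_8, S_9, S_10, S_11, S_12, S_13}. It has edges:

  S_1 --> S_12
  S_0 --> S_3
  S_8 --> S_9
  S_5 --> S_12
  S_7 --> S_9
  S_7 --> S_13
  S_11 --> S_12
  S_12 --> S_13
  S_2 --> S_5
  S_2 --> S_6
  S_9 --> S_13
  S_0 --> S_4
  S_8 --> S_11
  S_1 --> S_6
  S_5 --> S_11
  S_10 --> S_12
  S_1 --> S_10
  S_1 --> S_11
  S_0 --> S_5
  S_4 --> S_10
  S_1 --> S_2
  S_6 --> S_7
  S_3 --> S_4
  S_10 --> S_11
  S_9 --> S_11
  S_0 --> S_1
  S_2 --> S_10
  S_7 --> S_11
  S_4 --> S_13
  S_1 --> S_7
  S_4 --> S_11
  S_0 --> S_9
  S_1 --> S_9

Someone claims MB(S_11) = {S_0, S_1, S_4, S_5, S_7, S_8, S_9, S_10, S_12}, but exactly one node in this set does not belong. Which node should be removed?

S_11 has parents S_1, S_4, S_5, S_7, S_8, S_9, S_10.
Ch(S_11) = {S_12}.
For each child, the remaining parents (spouses of S_11):
  S_12's other parents are S_1, S_5, S_10.
MB(S_11) = {S_1, S_4, S_5, S_7, S_8, S_9, S_10, S_12}.
S_0 is neither a parent, child, nor co-parent of S_11, so it does not belong.

S_0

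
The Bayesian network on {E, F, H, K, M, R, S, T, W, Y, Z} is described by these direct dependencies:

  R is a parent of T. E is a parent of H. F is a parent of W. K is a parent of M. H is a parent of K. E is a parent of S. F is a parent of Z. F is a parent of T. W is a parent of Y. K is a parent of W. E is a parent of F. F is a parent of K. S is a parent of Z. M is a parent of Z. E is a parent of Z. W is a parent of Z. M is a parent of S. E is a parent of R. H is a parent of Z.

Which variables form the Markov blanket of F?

By definition, MB(F) is built from F's parents, F's children, and the co-parents of F.
Ch(F) = {K, T, W, Z}.
F has parent E.
For each child, the remaining parents (spouses of F):
  K: H
  T: R
  W: K
  Z: E, H, M, S, W
Union: {E} ∪ {K, T, W, Z} ∪ {E, H, K, M, R, S, W} = {E, H, K, M, R, S, T, W, Z}.

{E, H, K, M, R, S, T, W, Z}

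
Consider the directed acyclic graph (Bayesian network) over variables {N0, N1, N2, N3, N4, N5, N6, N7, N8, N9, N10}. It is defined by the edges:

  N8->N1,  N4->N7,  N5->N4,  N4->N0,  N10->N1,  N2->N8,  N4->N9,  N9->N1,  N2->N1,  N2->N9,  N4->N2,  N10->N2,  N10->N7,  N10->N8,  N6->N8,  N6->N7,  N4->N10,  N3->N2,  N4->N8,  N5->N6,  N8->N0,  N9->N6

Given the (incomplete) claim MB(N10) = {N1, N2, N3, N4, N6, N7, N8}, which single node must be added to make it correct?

Recall MB(v) = parents ∪ children ∪ spouses, where spouses are the other parents of v's children.
N10 has parent N4.
N10's children: N1, N2, N7, N8.
Other parents of N10's children:
  N2's other parents are N3, N4.
  N8's other parents are N2, N4, N6.
  N7 also has parents N4, N6.
  parents(N1) \ {N10} = {N2, N8, N9}.
MB(N10) = {N1, N2, N3, N4, N6, N7, N8, N9}.
Comparing with the claimed set, N9 is missing.

N9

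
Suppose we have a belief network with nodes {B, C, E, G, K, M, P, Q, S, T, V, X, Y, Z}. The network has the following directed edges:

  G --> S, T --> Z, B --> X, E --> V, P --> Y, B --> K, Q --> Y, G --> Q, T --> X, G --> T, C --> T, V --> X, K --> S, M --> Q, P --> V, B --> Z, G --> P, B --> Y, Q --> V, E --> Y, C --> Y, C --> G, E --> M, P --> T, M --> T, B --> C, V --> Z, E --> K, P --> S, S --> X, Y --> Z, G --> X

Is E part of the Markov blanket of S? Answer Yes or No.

By definition, MB(S) is built from S's parents, S's children, and the co-parents of S.
Children of S: X.
S has parents G, K, P.
Other parents of S's children:
  X: B, G, T, V
MB(S) = {B, G, K, P, T, V, X}; E is not in this set.

No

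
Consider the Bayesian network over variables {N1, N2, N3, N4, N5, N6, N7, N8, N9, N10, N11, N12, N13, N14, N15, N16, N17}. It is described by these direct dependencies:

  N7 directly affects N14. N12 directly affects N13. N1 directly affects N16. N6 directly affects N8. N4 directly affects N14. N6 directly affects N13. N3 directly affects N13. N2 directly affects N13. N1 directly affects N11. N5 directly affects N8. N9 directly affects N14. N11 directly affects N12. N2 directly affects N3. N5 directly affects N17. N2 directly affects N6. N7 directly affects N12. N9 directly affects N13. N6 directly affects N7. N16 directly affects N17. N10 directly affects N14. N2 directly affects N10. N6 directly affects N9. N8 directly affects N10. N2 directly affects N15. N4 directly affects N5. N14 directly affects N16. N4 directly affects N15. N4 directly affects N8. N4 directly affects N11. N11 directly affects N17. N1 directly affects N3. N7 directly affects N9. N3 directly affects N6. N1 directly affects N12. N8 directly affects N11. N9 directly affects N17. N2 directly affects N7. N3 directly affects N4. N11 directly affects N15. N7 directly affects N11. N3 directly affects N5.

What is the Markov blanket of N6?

A node's Markov blanket = Pa ∪ Ch ∪ (parents of Ch other than the node itself).
N6 has parents N2, N3.
Ch(N6) = {N7, N8, N9, N13}.
Parents of each child, excluding N6:
  parents(N7) \ {N6} = {N2}.
  N8 also has parents N4, N5.
  N9's other parent is N7.
  N13's other parents are N2, N3, N9, N12.
MB(N6) = {N2, N3, N4, N5, N7, N8, N9, N12, N13}.

{N2, N3, N4, N5, N7, N8, N9, N12, N13}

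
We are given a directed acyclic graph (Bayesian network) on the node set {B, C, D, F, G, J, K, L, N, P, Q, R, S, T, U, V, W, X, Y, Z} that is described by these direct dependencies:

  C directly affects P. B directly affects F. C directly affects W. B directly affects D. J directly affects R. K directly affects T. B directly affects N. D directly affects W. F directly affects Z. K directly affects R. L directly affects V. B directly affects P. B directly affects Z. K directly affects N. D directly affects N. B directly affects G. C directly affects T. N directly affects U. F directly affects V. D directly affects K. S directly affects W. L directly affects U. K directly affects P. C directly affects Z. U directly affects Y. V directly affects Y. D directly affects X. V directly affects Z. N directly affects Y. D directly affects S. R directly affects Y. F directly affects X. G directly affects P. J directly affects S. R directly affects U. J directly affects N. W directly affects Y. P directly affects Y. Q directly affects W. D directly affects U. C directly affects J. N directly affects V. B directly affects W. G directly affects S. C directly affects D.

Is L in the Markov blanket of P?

The Markov blanket of a node is its parents, its children, and the other parents of its children.
Parents of P: B, C, G, K.
P has child Y.
Other parents of P's children:
  Y's other parents are N, R, U, V, W.
MB(P) = {B, C, G, K, N, R, U, V, W, Y}; L is not in this set.

No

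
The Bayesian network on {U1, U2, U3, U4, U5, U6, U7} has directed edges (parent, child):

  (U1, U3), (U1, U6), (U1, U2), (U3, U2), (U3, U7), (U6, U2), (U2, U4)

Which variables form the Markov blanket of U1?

{U2, U3, U6}

Parents of U1: none.
Ch(U1) = {U2, U3, U6}.
Parents of each child, excluding U1:
  U3: —
  U6: —
  U2: U3, U6
MB(U1) = {U2, U3, U6}.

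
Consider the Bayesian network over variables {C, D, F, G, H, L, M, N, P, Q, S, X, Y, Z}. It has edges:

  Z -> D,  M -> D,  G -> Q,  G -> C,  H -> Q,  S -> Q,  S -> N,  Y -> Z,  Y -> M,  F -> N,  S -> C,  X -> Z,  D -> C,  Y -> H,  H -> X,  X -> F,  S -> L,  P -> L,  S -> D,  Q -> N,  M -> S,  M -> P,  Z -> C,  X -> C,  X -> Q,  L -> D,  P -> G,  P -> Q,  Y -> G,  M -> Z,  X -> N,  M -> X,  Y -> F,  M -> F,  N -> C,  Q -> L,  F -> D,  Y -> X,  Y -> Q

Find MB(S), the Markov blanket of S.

{C, D, F, G, H, L, M, N, P, Q, X, Y, Z}

The Markov blanket of a node is its parents, its children, and the other parents of its children.
S's parents: M.
S has children C, D, L, N, Q.
Parents of each child, excluding S:
  Q's other parents are G, H, P, X, Y.
  parents(L) \ {S} = {P, Q}.
  N's other parents are F, Q, X.
  D also has parents F, L, M, Z.
  C also has parents D, G, N, X, Z.
MB(S) = {C, D, F, G, H, L, M, N, P, Q, X, Y, Z}.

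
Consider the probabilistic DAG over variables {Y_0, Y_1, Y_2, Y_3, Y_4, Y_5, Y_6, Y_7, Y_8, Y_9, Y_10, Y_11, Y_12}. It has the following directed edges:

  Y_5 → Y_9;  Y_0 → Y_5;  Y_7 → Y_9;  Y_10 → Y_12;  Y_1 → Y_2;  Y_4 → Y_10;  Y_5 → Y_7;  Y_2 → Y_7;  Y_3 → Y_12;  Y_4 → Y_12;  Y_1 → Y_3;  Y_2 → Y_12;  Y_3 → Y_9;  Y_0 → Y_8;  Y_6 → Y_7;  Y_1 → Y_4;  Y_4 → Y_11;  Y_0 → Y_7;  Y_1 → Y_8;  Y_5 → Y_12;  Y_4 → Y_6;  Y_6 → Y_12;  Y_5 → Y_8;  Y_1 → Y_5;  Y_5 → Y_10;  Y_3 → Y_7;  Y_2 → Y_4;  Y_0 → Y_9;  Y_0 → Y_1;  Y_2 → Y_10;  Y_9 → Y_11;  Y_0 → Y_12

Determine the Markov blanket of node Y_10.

{Y_0, Y_2, Y_3, Y_4, Y_5, Y_6, Y_12}

A node's Markov blanket = Pa ∪ Ch ∪ (parents of Ch other than the node itself).
Parents of Y_10: Y_2, Y_4, Y_5.
Children of Y_10: Y_12.
Parents of each child, excluding Y_10:
  parents(Y_12) \ {Y_10} = {Y_0, Y_2, Y_3, Y_4, Y_5, Y_6}.
MB(Y_10) = {Y_0, Y_2, Y_3, Y_4, Y_5, Y_6, Y_12}.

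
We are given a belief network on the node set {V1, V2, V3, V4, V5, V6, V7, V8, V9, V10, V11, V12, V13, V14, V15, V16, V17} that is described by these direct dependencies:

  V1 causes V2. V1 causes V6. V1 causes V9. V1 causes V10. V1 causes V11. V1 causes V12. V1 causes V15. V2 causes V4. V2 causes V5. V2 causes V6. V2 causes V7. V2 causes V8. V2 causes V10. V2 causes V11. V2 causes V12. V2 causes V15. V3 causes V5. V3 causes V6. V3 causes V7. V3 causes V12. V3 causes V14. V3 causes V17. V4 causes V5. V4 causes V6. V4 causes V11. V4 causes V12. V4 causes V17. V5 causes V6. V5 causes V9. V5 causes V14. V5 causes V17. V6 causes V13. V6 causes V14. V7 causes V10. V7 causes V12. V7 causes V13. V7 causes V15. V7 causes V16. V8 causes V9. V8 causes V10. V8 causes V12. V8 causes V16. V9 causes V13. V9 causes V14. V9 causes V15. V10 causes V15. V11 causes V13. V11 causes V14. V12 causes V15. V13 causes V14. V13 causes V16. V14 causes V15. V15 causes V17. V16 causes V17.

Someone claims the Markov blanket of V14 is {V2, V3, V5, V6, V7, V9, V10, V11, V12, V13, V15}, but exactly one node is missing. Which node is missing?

By definition, MB(V14) is built from V14's parents, V14's children, and the co-parents of V14.
V14's parents: V3, V5, V6, V9, V11, V13.
V14's children: V15.
For each child, the remaining parents (spouses of V14):
  parents(V15) \ {V14} = {V1, V2, V7, V9, V10, V12}.
MB(V14) = {V1, V2, V3, V5, V6, V7, V9, V10, V11, V12, V13, V15}.
Comparing with the claimed set, V1 is missing.

V1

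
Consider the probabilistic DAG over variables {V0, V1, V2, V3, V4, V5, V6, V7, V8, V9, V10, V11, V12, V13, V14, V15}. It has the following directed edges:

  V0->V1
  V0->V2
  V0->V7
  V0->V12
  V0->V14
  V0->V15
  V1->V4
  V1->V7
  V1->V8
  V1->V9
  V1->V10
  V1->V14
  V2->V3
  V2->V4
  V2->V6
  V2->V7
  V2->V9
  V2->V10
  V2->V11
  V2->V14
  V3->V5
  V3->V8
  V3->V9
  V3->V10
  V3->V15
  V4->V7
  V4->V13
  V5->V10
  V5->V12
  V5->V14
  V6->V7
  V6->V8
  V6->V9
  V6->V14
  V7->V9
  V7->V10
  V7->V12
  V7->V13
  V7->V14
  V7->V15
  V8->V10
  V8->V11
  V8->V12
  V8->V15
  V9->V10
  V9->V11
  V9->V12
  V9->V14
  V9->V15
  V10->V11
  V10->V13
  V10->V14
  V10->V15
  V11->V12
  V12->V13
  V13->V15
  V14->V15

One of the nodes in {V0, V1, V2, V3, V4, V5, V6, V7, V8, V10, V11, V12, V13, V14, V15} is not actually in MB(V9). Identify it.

V9's parents: V1, V2, V3, V6, V7.
V9's children: V10, V11, V12, V14, V15.
For each child, the remaining parents (spouses of V9):
  parents(V10) \ {V9} = {V1, V2, V3, V5, V7, V8}.
  V11 also has parents V2, V8, V10.
  V12's other parents are V0, V5, V7, V8, V11.
  parents(V14) \ {V9} = {V0, V1, V2, V5, V6, V7, V10}.
  parents(V15) \ {V9} = {V0, V3, V7, V8, V10, V13, V14}.
MB(V9) = {V0, V1, V2, V3, V5, V6, V7, V8, V10, V11, V12, V13, V14, V15}.
V4 is neither a parent, child, nor co-parent of V9, so it does not belong.

V4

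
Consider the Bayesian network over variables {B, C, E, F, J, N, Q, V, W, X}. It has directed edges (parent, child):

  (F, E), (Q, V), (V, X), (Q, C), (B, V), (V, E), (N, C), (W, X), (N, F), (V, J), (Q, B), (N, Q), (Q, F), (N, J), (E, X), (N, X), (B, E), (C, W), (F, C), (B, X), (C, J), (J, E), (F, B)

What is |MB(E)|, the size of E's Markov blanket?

Ch(E) = {X}.
Parents of E: B, F, J, V.
For each child, the remaining parents (spouses of E):
  X's other parents are B, N, V, W.
MB(E) = {B, F, J, N, V, W, X}, which has 7 nodes.

7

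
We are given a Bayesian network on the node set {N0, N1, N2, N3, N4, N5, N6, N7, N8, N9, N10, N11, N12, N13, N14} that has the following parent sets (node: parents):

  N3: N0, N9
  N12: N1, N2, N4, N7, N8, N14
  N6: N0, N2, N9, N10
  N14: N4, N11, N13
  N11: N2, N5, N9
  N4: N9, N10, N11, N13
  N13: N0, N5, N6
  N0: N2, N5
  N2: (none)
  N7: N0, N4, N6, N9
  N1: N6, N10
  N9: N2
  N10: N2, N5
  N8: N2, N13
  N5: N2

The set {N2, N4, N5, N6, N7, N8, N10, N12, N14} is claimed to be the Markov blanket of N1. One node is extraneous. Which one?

The Markov blanket of a node is its parents, its children, and the other parents of its children.
N1 has child N12.
Pa(N1) = {N6, N10}.
For each child, the remaining parents (spouses of N1):
  N12's other parents are N2, N4, N7, N8, N14.
MB(N1) = {N2, N4, N6, N7, N8, N10, N12, N14}.
N5 is neither a parent, child, nor co-parent of N1, so it does not belong.

N5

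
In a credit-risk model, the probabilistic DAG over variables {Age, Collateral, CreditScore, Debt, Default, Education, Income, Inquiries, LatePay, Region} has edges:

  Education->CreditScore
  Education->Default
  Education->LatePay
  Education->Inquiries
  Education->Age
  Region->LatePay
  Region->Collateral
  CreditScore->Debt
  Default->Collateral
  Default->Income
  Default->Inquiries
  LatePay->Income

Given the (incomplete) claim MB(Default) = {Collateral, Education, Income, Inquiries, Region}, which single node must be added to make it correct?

LatePay

Default has children Collateral, Income, Inquiries.
Parents of Default: Education.
For each child, the remaining parents (spouses of Default):
  parents(Collateral) \ {Default} = {Region}.
  Income's other parent is LatePay.
  parents(Inquiries) \ {Default} = {Education}.
MB(Default) = {Collateral, Education, Income, Inquiries, LatePay, Region}.
Comparing with the claimed set, LatePay is missing.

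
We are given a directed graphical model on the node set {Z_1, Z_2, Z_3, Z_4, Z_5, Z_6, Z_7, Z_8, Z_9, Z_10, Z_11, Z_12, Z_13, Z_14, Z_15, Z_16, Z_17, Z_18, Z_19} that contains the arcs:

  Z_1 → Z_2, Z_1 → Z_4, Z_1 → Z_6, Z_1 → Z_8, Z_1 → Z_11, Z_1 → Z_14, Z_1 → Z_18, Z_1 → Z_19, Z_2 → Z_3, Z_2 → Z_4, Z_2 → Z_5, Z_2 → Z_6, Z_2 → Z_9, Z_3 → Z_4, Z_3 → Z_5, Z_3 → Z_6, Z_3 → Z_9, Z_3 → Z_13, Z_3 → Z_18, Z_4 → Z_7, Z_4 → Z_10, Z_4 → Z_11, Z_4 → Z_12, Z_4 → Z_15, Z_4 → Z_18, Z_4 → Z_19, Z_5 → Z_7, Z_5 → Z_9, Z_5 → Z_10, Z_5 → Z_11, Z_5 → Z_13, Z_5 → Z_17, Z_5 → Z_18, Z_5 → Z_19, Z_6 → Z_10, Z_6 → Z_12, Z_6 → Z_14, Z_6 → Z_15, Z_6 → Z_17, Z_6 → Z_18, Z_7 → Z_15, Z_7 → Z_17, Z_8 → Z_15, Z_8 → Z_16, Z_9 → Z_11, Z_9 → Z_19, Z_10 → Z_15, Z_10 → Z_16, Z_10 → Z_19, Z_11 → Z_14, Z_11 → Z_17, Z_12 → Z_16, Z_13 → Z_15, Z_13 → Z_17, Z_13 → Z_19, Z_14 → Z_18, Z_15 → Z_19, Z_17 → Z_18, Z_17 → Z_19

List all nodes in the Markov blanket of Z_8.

Z_8's children: Z_15, Z_16.
Pa(Z_8) = {Z_1}.
Co-parents of Z_8 (other parents of its children):
  Z_15: Z_4, Z_6, Z_7, Z_10, Z_13
  Z_16: Z_10, Z_12
Taking the union gives {Z_1, Z_4, Z_6, Z_7, Z_10, Z_12, Z_13, Z_15, Z_16}.

{Z_1, Z_4, Z_6, Z_7, Z_10, Z_12, Z_13, Z_15, Z_16}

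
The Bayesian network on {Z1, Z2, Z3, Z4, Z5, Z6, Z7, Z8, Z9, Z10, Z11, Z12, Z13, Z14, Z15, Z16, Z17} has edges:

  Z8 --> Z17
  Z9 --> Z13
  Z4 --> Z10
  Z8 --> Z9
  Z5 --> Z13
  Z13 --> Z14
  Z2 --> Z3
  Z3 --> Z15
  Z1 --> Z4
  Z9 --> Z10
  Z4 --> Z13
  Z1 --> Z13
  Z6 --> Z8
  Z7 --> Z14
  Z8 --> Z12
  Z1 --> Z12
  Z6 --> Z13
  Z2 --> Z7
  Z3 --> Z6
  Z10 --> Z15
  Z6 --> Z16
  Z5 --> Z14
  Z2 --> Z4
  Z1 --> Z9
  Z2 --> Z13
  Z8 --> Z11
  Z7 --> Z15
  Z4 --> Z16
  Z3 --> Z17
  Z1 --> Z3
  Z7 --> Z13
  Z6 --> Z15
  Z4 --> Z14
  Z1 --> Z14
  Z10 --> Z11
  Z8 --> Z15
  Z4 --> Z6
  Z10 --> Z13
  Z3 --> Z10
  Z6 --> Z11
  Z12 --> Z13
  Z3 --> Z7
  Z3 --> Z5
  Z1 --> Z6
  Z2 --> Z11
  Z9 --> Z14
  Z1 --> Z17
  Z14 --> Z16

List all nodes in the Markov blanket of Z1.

{Z2, Z3, Z4, Z5, Z6, Z7, Z8, Z9, Z10, Z12, Z13, Z14, Z17}

A node's Markov blanket = Pa ∪ Ch ∪ (parents of Ch other than the node itself).
Z1's children: Z3, Z4, Z6, Z9, Z12, Z13, Z14, Z17.
Pa(Z1) = {}.
Other parents of Z1's children:
  Z3: Z2
  Z4: Z2
  Z6: Z3, Z4
  Z9: Z8
  Z12: Z8
  Z13: Z2, Z4, Z5, Z6, Z7, Z9, Z10, Z12
  Z14: Z4, Z5, Z7, Z9, Z13
  Z17: Z3, Z8
MB(Z1) = {Z2, Z3, Z4, Z5, Z6, Z7, Z8, Z9, Z10, Z12, Z13, Z14, Z17}.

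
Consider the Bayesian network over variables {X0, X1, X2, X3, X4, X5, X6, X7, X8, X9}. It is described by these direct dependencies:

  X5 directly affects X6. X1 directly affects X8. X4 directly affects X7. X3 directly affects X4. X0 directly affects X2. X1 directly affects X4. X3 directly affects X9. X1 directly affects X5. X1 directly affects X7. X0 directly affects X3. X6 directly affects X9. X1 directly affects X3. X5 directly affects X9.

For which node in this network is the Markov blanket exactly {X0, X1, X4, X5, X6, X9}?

The target node must have every member of {X0, X1, X4, X5, X6, X9} as a parent, child, or co-parent, and no others.
Parents of X3: X0, X1; children: X4, X9; co-parents: X1, X5, X6.
These exactly cover the given set, so the node is X3.

X3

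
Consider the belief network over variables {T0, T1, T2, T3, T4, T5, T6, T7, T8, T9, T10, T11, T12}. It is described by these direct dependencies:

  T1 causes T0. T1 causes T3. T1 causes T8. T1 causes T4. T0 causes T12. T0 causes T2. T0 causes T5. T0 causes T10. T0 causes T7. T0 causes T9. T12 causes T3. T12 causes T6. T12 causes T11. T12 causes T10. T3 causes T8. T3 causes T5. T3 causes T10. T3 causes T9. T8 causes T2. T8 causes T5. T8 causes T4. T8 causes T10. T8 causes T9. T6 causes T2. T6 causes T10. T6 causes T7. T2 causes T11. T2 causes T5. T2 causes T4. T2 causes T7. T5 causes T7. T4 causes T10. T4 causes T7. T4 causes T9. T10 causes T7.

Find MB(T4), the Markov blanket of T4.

Recall MB(v) = parents ∪ children ∪ spouses, where spouses are the other parents of v's children.
T4's children: T7, T9, T10.
Parents of T4: T1, T2, T8.
Co-parents of T4 (other parents of its children):
  T10 also has parents T0, T3, T6, T8, T12.
  parents(T7) \ {T4} = {T0, T2, T5, T6, T10}.
  T9 also has parents T0, T3, T8.
Union: {T1, T2, T8} ∪ {T7, T9, T10} ∪ {T0, T2, T3, T5, T6, T8, T10, T12} = {T0, T1, T2, T3, T5, T6, T7, T8, T9, T10, T12}.

{T0, T1, T2, T3, T5, T6, T7, T8, T9, T10, T12}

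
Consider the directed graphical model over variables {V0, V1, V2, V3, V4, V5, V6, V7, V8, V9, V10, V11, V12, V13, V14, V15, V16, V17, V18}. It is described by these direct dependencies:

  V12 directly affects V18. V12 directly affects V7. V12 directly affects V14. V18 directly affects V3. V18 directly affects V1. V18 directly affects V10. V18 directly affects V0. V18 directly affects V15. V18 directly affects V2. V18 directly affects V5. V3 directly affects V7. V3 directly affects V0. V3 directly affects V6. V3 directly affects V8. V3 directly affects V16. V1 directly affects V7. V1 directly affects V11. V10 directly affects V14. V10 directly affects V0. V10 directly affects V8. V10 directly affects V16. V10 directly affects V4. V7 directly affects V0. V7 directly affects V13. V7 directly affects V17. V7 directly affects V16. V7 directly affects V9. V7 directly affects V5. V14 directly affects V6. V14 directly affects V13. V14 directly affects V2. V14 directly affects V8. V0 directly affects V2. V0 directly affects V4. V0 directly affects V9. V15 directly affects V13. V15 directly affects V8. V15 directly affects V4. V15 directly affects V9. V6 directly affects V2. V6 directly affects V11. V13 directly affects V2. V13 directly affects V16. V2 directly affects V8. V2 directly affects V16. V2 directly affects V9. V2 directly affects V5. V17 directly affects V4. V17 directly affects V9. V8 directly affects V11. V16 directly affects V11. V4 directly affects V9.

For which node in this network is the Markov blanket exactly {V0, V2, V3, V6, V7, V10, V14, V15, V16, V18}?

The target node must have every member of {V0, V2, V3, V6, V7, V10, V14, V15, V16, V18} as a parent, child, or co-parent, and no others.
Parents of V13: V7, V14, V15; children: V2, V16; co-parents: V0, V2, V3, V6, V7, V10, V14, V18.
These exactly cover the given set, so the node is V13.

V13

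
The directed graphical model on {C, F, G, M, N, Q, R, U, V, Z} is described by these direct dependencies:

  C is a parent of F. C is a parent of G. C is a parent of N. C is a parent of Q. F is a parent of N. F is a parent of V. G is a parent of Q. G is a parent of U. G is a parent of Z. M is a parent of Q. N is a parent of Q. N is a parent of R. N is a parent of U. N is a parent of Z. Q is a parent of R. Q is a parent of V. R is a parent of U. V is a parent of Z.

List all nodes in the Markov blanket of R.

Pa(R) = {N, Q}.
R has child U.
Co-parents of R (other parents of its children):
  parents(U) \ {R} = {G, N}.
Taking the union gives {G, N, Q, U}.

{G, N, Q, U}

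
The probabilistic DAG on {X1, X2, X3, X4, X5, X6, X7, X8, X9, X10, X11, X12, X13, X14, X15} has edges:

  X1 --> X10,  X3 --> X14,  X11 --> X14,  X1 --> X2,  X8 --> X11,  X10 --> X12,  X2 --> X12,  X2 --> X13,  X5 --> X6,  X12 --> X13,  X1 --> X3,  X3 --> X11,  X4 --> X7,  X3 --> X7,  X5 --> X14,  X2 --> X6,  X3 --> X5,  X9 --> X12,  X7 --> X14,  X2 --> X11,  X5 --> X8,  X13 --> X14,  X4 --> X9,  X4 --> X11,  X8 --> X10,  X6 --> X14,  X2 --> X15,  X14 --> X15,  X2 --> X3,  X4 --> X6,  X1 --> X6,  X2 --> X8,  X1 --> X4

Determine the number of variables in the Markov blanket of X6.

9

Ch(X6) = {X14}.
X6 has parents X1, X2, X4, X5.
Parents of each child, excluding X6:
  parents(X14) \ {X6} = {X3, X5, X7, X11, X13}.
MB(X6) = {X1, X2, X3, X4, X5, X7, X11, X13, X14}, which has 9 nodes.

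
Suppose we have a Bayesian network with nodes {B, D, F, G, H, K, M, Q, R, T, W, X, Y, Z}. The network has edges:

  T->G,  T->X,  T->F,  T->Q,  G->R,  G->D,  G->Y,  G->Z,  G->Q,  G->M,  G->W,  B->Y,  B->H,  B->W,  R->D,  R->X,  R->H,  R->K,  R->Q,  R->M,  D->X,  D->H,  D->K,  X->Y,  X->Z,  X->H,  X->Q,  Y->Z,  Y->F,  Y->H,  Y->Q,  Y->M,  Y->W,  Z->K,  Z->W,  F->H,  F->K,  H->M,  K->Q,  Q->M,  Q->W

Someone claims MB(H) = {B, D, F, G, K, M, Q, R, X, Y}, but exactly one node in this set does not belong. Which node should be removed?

K

Recall MB(v) = parents ∪ children ∪ spouses, where spouses are the other parents of v's children.
Parents of H: B, D, F, R, X, Y.
Ch(H) = {M}.
Other parents of H's children:
  M's other parents are G, Q, R, Y.
MB(H) = {B, D, F, G, M, Q, R, X, Y}.
K is neither a parent, child, nor co-parent of H, so it does not belong.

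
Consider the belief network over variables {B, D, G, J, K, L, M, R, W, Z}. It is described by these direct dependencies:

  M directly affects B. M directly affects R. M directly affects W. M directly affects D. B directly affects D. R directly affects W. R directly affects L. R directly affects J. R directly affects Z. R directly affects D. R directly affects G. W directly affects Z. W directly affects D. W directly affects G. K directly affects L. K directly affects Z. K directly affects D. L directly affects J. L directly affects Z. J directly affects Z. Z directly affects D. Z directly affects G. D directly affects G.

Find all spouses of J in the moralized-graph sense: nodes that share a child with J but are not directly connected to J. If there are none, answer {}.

{K, W}

Children of J: Z.
  Z: K, L, R, W
Excluding nodes already adjacent to J (L, R, Z), the co-parent-only contribution is {K, W}.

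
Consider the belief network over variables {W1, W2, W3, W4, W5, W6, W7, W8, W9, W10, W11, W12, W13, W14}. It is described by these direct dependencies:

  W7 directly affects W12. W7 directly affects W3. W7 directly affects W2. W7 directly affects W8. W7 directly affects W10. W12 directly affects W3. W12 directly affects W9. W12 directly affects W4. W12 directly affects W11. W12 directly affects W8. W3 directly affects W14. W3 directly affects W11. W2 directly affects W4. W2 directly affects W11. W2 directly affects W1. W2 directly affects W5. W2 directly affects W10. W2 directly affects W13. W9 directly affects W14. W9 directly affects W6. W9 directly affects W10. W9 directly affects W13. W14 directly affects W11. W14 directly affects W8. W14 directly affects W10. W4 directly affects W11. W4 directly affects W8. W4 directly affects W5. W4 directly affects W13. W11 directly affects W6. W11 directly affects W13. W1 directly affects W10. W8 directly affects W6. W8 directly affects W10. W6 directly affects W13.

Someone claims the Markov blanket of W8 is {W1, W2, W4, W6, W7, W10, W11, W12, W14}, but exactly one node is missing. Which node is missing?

W9

Recall MB(v) = parents ∪ children ∪ spouses, where spouses are the other parents of v's children.
W8 has children W6, W10.
Parents of W8: W4, W7, W12, W14.
Parents of each child, excluding W8:
  W6: W9, W11
  W10: W1, W2, W7, W9, W14
MB(W8) = {W1, W2, W4, W6, W7, W9, W10, W11, W12, W14}.
Comparing with the claimed set, W9 is missing.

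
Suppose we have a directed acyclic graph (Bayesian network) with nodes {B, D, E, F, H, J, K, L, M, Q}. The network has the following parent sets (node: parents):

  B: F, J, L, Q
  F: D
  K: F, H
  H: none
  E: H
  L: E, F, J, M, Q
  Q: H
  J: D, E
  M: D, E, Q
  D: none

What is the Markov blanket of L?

The Markov blanket of a node is its parents, its children, and the other parents of its children.
L's children: B.
Parents of L: E, F, J, M, Q.
Other parents of L's children:
  B also has parents F, J, Q.
MB(L) = {B, E, F, J, M, Q}.

{B, E, F, J, M, Q}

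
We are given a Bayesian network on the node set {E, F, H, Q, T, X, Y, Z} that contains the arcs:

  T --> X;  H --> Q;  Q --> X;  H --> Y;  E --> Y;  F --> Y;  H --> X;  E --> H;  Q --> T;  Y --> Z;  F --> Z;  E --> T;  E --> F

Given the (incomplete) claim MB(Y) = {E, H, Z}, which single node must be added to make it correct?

A node's Markov blanket = Pa ∪ Ch ∪ (parents of Ch other than the node itself).
Parents of Y: E, F, H.
Children of Y: Z.
For each child, the remaining parents (spouses of Y):
  Z: F
MB(Y) = {E, F, H, Z}.
Comparing with the claimed set, F is missing.

F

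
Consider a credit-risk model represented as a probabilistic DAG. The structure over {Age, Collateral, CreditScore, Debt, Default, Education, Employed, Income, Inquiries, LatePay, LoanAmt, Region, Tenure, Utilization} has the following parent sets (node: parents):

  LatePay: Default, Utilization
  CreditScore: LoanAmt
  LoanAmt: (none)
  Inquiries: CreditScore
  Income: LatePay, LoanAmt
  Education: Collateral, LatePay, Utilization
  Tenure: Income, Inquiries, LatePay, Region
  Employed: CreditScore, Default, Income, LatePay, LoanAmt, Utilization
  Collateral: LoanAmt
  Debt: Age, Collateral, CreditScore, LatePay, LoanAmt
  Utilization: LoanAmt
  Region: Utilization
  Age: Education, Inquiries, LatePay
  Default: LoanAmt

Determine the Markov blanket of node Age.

A node's Markov blanket = Pa ∪ Ch ∪ (parents of Ch other than the node itself).
Age has parents Education, Inquiries, LatePay.
Ch(Age) = {Debt}.
Co-parents of Age (other parents of its children):
  Debt's other parents are Collateral, CreditScore, LatePay, LoanAmt.
Taking the union gives {Collateral, CreditScore, Debt, Education, Inquiries, LatePay, LoanAmt}.

{Collateral, CreditScore, Debt, Education, Inquiries, LatePay, LoanAmt}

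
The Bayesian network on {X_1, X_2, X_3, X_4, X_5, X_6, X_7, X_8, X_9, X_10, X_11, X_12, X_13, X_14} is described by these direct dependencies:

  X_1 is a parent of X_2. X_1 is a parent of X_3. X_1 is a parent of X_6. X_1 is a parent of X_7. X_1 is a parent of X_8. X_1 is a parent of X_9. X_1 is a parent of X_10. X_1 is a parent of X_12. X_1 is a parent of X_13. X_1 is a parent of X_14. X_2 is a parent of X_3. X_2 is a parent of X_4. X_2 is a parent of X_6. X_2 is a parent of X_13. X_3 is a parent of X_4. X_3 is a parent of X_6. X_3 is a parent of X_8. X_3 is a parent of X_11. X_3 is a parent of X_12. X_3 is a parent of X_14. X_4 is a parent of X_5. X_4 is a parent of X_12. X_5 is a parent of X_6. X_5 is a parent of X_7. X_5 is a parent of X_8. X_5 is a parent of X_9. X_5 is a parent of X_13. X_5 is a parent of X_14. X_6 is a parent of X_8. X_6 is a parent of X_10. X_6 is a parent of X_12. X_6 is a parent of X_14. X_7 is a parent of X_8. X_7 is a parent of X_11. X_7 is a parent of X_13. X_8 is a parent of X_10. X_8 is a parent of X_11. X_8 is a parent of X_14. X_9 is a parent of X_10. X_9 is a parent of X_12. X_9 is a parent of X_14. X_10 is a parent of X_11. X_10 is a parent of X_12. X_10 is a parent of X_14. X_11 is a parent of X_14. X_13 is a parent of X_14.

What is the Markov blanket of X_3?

X_3 has parents X_1, X_2.
Ch(X_3) = {X_4, X_6, X_8, X_11, X_12, X_14}.
Co-parents of X_3 (other parents of its children):
  X_4's other parent is X_2.
  X_6 also has parents X_1, X_2, X_5.
  parents(X_8) \ {X_3} = {X_1, X_5, X_6, X_7}.
  X_11's other parents are X_7, X_8, X_10.
  X_12 also has parents X_1, X_4, X_6, X_9, X_10.
  X_14 also has parents X_1, X_5, X_6, X_8, X_9, X_10, X_11, X_13.
So the Markov blanket of X_3 is {X_1, X_2, X_4, X_5, X_6, X_7, X_8, X_9, X_10, X_11, X_12, X_13, X_14}.

{X_1, X_2, X_4, X_5, X_6, X_7, X_8, X_9, X_10, X_11, X_12, X_13, X_14}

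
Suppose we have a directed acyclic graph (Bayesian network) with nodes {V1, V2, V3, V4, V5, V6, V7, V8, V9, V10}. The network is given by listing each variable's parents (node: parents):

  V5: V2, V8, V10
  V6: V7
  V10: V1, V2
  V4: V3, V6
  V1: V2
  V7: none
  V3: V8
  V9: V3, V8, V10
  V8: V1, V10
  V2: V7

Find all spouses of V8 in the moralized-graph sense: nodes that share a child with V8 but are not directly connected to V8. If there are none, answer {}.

Children of V8: V3, V5, V9.
  V3: —
  V5: V2, V10
  V9: V3, V10
Excluding nodes already adjacent to V8 (V1, V3, V5, V9, V10), the co-parent-only contribution is {V2}.

{V2}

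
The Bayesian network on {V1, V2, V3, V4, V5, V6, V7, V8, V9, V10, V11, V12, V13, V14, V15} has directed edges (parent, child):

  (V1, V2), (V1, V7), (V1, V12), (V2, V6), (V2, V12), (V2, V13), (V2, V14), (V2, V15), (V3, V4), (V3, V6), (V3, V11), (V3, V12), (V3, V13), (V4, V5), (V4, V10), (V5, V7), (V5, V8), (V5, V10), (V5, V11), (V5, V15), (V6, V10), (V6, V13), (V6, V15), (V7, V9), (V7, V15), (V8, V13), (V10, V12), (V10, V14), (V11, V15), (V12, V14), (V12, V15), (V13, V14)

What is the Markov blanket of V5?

{V1, V2, V3, V4, V6, V7, V8, V10, V11, V12, V15}

By definition, MB(V5) is built from V5's parents, V5's children, and the co-parents of V5.
V5 has parent V4.
Children of V5: V7, V8, V10, V11, V15.
Parents of each child, excluding V5:
  V7: V1
  V8: —
  V10: V4, V6
  V11: V3
  V15: V2, V6, V7, V11, V12
MB(V5) = {V1, V2, V3, V4, V6, V7, V8, V10, V11, V12, V15}.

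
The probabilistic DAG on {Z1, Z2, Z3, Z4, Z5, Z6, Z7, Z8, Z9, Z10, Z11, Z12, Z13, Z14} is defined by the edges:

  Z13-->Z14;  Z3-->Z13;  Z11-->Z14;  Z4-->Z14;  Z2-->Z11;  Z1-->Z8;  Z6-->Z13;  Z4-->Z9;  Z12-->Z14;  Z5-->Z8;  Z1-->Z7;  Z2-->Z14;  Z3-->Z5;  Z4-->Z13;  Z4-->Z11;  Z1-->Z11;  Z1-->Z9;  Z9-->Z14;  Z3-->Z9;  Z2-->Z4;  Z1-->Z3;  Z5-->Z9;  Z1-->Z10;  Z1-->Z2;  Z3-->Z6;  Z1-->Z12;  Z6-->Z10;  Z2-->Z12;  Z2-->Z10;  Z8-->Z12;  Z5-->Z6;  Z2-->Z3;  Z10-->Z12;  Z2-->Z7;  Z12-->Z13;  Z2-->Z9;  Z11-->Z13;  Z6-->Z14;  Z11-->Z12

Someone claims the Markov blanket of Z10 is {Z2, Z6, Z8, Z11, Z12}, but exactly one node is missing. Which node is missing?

Z1

The Markov blanket of a node is its parents, its children, and the other parents of its children.
Children of Z10: Z12.
Z10's parents: Z1, Z2, Z6.
Other parents of Z10's children:
  Z12: Z1, Z2, Z8, Z11
MB(Z10) = {Z1, Z2, Z6, Z8, Z11, Z12}.
Comparing with the claimed set, Z1 is missing.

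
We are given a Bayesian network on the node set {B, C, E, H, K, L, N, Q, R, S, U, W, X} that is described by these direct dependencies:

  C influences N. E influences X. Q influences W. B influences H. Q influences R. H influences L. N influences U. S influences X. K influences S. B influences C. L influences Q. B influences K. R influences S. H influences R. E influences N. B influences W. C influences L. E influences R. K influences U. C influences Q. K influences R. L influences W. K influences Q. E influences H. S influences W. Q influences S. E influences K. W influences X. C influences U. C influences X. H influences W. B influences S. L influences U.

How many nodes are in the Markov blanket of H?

9

Recall MB(v) = parents ∪ children ∪ spouses, where spouses are the other parents of v's children.
Children of H: L, R, W.
Pa(H) = {B, E}.
Co-parents of H (other parents of its children):
  L's other parent is C.
  R also has parents E, K, Q.
  parents(W) \ {H} = {B, L, Q, S}.
MB(H) = {B, C, E, K, L, Q, R, S, W}, which has 9 nodes.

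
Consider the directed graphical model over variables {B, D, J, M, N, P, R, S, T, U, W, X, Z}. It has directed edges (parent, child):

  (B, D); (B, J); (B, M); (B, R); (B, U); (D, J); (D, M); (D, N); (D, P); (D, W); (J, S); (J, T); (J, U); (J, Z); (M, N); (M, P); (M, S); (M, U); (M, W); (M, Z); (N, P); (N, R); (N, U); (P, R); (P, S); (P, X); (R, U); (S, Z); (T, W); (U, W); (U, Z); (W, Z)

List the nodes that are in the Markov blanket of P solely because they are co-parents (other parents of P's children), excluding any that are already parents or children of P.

{B, J}

Children of P: R, S, X.
  parents(R) \ {P} = {B, N}.
  S's other parents are J, M.
  X has no other parent.
Excluding nodes already adjacent to P (D, M, N, R, S, X), the co-parent-only contribution is {B, J}.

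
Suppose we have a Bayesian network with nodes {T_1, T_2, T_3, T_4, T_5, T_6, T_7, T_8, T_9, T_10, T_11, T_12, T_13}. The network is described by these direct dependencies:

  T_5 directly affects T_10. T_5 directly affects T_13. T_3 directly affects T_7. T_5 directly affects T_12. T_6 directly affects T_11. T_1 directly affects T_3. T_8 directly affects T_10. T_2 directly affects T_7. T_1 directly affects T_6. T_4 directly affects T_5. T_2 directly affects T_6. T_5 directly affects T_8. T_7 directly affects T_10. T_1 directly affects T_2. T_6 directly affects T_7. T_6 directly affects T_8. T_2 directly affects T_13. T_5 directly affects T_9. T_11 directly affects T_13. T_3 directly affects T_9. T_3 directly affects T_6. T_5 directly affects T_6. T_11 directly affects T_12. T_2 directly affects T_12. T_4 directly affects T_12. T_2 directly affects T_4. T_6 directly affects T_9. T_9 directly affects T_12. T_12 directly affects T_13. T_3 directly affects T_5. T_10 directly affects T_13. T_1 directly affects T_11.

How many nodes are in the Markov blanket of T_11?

Parents of T_11: T_1, T_6.
T_11's children: T_12, T_13.
Other parents of T_11's children:
  T_12's other parents are T_2, T_4, T_5, T_9.
  T_13 also has parents T_2, T_5, T_10, T_12.
MB(T_11) = {T_1, T_2, T_4, T_5, T_6, T_9, T_10, T_12, T_13}, which has 9 nodes.

9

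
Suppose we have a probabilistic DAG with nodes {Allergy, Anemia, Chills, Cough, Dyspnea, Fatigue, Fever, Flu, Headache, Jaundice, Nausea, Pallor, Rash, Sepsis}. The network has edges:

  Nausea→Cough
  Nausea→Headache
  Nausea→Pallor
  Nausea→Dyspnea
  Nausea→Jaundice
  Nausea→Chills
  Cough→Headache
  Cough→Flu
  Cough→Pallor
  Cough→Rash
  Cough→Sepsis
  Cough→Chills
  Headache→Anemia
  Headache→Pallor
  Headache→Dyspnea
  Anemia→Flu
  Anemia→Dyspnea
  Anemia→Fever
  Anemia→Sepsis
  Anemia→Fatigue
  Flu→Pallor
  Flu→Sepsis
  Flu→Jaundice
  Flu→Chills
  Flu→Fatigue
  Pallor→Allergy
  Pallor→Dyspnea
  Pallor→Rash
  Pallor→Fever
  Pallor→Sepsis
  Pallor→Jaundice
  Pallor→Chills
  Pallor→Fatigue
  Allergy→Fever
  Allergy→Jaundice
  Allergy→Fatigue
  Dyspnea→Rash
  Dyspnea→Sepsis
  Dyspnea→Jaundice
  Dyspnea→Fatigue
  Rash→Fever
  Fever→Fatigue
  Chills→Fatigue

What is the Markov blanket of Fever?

{Allergy, Anemia, Chills, Dyspnea, Fatigue, Flu, Pallor, Rash}

The Markov blanket of a node is its parents, its children, and the other parents of its children.
Ch(Fever) = {Fatigue}.
Fever has parents Allergy, Anemia, Pallor, Rash.
Other parents of Fever's children:
  Fatigue also has parents Allergy, Anemia, Chills, Dyspnea, Flu, Pallor.
Union: {Allergy, Anemia, Pallor, Rash} ∪ {Fatigue} ∪ {Allergy, Anemia, Chills, Dyspnea, Flu, Pallor} = {Allergy, Anemia, Chills, Dyspnea, Fatigue, Flu, Pallor, Rash}.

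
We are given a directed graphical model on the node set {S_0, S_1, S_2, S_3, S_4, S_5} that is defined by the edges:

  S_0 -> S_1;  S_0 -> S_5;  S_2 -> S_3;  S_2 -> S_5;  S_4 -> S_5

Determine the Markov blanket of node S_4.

By definition, MB(S_4) is built from S_4's parents, S_4's children, and the co-parents of S_4.
Pa(S_4) = {}.
Children of S_4: S_5.
For each child, the remaining parents (spouses of S_4):
  parents(S_5) \ {S_4} = {S_0, S_2}.
MB(S_4) = {S_0, S_2, S_5}.

{S_0, S_2, S_5}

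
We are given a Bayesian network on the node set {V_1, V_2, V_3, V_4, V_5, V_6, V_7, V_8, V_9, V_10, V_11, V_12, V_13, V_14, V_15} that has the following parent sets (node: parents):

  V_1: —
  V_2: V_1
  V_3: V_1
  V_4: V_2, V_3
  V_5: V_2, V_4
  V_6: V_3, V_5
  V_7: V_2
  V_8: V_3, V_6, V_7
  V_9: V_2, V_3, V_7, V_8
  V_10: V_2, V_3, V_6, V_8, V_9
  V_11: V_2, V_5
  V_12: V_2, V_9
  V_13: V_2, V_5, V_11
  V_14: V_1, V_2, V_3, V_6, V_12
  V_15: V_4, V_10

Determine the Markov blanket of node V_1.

Recall MB(v) = parents ∪ children ∪ spouses, where spouses are the other parents of v's children.
Ch(V_1) = {V_2, V_3, V_14}.
Pa(V_1) = {}.
Other parents of V_1's children:
  V_2: no additional parents.
  V_3 has no other parent.
  V_14 also has parents V_2, V_3, V_6, V_12.
Taking the union gives {V_2, V_3, V_6, V_12, V_14}.

{V_2, V_3, V_6, V_12, V_14}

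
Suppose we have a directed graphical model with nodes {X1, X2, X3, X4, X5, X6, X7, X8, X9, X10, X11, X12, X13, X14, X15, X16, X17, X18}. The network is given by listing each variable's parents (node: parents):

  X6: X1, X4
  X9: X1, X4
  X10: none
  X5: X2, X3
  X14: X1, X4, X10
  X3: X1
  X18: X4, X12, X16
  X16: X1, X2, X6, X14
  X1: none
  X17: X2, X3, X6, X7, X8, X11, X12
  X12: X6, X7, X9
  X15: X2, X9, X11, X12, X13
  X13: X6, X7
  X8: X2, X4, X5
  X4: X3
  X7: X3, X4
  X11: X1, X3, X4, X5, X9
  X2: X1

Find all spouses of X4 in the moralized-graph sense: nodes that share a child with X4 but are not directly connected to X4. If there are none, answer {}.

Children of X4: X6, X7, X8, X9, X11, X14, X18.
  X6: X1
  X7: X3
  X8: X2, X5
  X9: X1
  X11: X1, X3, X5, X9
  X14: X1, X10
  X18: X12, X16
Excluding nodes already adjacent to X4 (X3, X6, X7, X8, X9, X11, X14, X18), the co-parent-only contribution is {X1, X2, X5, X10, X12, X16}.

{X1, X2, X5, X10, X12, X16}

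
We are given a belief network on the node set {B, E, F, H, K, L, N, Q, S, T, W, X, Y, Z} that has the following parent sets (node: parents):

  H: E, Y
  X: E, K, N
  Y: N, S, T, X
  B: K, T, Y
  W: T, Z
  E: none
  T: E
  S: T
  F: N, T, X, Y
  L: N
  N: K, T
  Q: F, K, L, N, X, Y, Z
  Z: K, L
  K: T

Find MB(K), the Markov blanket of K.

{B, E, F, L, N, Q, T, X, Y, Z}

Children of K: B, N, Q, X, Z.
K has parent T.
Co-parents of K (other parents of its children):
  parents(N) \ {K} = {T}.
  parents(X) \ {K} = {E, N}.
  Z's other parent is L.
  B's other parents are T, Y.
  Q's other parents are F, L, N, X, Y, Z.
Union: {T} ∪ {B, N, Q, X, Z} ∪ {E, F, L, N, T, X, Y, Z} = {B, E, F, L, N, Q, T, X, Y, Z}.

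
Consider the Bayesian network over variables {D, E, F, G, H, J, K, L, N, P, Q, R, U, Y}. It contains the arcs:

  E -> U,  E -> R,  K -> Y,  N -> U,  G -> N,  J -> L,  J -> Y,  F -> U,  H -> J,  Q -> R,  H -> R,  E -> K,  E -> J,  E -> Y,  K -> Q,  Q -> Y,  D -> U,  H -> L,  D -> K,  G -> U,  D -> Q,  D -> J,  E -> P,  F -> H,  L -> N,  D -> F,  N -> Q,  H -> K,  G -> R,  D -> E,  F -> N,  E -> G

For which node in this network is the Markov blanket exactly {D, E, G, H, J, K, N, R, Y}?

The target node must have every member of {D, E, G, H, J, K, N, R, Y} as a parent, child, or co-parent, and no others.
Parents of Q: D, K, N; children: R, Y; co-parents: E, G, H, J, K.
These exactly cover the given set, so the node is Q.

Q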